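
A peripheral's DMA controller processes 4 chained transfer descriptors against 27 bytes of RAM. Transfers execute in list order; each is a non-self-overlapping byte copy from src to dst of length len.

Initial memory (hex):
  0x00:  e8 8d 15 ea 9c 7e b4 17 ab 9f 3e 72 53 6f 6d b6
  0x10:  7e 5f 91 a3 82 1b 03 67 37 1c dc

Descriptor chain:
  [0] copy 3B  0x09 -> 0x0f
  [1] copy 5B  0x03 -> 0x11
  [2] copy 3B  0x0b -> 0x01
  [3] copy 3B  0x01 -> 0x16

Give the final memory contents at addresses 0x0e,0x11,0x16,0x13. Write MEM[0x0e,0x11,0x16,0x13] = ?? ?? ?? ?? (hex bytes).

MEM[0x0e,0x11,0x16,0x13] = 6d ea 72 7e

D0: mem[0x0f..0x11] <- [9f 3e 72]
D1: mem[0x11..0x15] <- [ea 9c 7e b4 17]
D2: mem[0x01..0x03] <- [72 53 6f]
D3: mem[0x16..0x18] <- [72 53 6f]
query mem[0x0e]=0x6d, mem[0x11]=0xea, mem[0x16]=0x72, mem[0x13]=0x7e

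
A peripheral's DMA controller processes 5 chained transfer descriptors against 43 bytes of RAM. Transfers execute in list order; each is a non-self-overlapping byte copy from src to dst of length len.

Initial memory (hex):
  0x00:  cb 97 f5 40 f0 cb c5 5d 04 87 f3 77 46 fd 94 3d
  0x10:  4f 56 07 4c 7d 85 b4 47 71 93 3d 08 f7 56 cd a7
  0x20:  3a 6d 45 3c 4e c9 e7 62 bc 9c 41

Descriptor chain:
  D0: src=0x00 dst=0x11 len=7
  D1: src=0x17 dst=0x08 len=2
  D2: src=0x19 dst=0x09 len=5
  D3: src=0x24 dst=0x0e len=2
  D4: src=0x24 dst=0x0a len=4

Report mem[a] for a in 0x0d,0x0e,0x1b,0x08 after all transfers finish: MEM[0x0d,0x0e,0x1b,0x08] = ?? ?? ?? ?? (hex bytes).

  after D0: wrote 7B at 0x11 = cb97f540f0cbc5
  after D1: wrote 2B at 0x08 = c571
  after D2: wrote 5B at 0x09 = 933d08f756
  after D3: wrote 2B at 0x0e = 4ec9
  after D4: wrote 4B at 0x0a = 4ec9e762
query mem[0x0d]=0x62, mem[0x0e]=0x4e, mem[0x1b]=0x08, mem[0x08]=0xc5

MEM[0x0d,0x0e,0x1b,0x08] = 62 4e 08 c5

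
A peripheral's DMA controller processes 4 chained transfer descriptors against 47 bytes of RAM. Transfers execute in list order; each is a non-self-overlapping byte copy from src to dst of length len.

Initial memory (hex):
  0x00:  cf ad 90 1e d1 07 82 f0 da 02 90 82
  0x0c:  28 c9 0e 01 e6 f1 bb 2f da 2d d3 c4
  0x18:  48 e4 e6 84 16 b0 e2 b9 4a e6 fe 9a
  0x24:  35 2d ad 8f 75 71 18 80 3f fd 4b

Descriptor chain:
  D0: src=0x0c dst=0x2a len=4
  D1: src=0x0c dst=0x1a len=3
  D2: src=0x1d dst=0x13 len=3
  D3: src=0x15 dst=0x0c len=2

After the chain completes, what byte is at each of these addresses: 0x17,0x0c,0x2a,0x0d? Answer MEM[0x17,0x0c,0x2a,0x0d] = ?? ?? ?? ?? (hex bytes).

[0] 0x0c->0x2a len=4 : 28 c9 0e 01
[1] 0x0c->0x1a len=3 : 28 c9 0e
[2] 0x1d->0x13 len=3 : b0 e2 b9
[3] 0x15->0x0c len=2 : b9 d3
query mem[0x17]=0xc4, mem[0x0c]=0xb9, mem[0x2a]=0x28, mem[0x0d]=0xd3

MEM[0x17,0x0c,0x2a,0x0d] = c4 b9 28 d3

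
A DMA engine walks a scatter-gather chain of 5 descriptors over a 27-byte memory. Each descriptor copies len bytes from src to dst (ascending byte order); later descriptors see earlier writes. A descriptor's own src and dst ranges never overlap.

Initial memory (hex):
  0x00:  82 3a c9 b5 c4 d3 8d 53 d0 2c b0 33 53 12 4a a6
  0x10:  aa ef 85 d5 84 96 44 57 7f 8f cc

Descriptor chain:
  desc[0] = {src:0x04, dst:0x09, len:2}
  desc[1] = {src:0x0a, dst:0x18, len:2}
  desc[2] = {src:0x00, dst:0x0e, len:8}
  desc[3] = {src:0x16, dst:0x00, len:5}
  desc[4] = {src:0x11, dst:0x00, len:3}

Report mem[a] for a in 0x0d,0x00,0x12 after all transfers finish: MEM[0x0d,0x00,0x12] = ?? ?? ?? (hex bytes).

MEM[0x0d,0x00,0x12] = 12 b5 c4

  after D0: wrote 2B at 0x09 = c4d3
  after D1: wrote 2B at 0x18 = d333
  after D2: wrote 8B at 0x0e = 823ac9b5c4d38d53
  after D3: wrote 5B at 0x00 = 4457d333cc
  after D4: wrote 3B at 0x00 = b5c4d3
query mem[0x0d]=0x12, mem[0x00]=0xb5, mem[0x12]=0xc4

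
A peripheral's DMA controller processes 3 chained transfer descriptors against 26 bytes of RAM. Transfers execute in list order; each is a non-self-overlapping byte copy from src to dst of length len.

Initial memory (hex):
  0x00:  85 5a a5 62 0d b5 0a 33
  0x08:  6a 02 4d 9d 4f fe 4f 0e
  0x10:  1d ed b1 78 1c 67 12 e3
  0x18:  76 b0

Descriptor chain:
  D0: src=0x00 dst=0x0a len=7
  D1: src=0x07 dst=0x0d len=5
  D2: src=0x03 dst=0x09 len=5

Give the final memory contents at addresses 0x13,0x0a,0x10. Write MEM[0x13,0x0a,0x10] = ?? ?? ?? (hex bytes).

  after D0: wrote 7B at 0x0a = 855aa5620db50a
  after D1: wrote 5B at 0x0d = 336a02855a
  after D2: wrote 5B at 0x09 = 620db50a33
query mem[0x13]=0x78, mem[0x0a]=0x0d, mem[0x10]=0x85

MEM[0x13,0x0a,0x10] = 78 0d 85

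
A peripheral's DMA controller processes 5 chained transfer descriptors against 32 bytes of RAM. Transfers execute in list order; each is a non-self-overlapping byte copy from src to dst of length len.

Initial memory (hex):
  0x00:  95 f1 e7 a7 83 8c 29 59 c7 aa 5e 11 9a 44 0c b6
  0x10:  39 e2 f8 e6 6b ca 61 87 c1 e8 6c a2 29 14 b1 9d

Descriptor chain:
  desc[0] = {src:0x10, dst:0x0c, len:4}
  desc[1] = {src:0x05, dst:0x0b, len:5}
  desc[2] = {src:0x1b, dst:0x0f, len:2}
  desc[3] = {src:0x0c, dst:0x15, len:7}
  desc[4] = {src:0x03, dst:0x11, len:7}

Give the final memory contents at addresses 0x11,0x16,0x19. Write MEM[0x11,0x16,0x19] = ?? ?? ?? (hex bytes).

MEM[0x11,0x16,0x19] = a7 c7 29

#0 dst[0x0c+4] := {0x39,0xe2,0xf8,0xe6}
#1 dst[0x0b+5] := {0x8c,0x29,0x59,0xc7,0xaa}
#2 dst[0x0f+2] := {0xa2,0x29}
#3 dst[0x15+7] := {0x29,0x59,0xc7,0xa2,0x29,0xe2,0xf8}
#4 dst[0x11+7] := {0xa7,0x83,0x8c,0x29,0x59,0xc7,0xaa}
query mem[0x11]=0xa7, mem[0x16]=0xc7, mem[0x19]=0x29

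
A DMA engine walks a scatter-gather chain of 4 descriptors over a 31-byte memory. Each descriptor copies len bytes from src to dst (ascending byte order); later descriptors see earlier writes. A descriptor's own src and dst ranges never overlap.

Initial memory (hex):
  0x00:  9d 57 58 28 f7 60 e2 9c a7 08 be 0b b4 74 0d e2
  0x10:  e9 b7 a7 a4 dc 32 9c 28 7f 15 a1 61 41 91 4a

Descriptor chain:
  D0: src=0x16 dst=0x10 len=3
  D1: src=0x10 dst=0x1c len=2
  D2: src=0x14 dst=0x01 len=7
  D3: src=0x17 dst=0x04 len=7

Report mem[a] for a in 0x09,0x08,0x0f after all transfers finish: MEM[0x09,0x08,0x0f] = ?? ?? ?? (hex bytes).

MEM[0x09,0x08,0x0f] = 9c 61 e2

#0 dst[0x10+3] := {0x9c,0x28,0x7f}
#1 dst[0x1c+2] := {0x9c,0x28}
#2 dst[0x01+7] := {0xdc,0x32,0x9c,0x28,0x7f,0x15,0xa1}
#3 dst[0x04+7] := {0x28,0x7f,0x15,0xa1,0x61,0x9c,0x28}
query mem[0x09]=0x9c, mem[0x08]=0x61, mem[0x0f]=0xe2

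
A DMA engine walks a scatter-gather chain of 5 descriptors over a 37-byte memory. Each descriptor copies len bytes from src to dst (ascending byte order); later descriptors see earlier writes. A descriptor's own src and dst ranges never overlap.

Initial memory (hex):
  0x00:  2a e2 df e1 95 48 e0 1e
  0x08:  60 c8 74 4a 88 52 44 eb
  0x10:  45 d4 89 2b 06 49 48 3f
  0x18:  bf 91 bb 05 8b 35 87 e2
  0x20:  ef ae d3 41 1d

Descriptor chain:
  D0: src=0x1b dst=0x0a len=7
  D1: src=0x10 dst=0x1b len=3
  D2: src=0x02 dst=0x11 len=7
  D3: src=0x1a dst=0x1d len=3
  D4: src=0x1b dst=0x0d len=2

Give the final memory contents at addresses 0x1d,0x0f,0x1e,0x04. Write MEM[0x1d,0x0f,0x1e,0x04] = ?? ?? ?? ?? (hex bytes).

MEM[0x1d,0x0f,0x1e,0x04] = bb ef ae 95

[0] 0x1b->0x0a len=7 : 05 8b 35 87 e2 ef ae
[1] 0x10->0x1b len=3 : ae d4 89
[2] 0x02->0x11 len=7 : df e1 95 48 e0 1e 60
[3] 0x1a->0x1d len=3 : bb ae d4
[4] 0x1b->0x0d len=2 : ae d4
query mem[0x1d]=0xbb, mem[0x0f]=0xef, mem[0x1e]=0xae, mem[0x04]=0x95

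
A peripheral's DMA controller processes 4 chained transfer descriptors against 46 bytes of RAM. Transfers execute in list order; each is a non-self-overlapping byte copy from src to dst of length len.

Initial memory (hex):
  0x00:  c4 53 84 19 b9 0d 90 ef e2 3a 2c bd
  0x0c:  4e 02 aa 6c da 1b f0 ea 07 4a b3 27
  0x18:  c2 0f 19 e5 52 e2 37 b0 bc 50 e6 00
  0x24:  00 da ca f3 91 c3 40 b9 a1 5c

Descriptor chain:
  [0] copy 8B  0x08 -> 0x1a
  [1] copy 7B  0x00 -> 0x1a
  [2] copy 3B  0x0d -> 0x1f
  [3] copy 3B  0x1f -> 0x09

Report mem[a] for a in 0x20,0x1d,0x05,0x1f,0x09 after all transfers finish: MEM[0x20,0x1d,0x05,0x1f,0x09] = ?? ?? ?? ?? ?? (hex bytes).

MEM[0x20,0x1d,0x05,0x1f,0x09] = aa 19 0d 02 02

[0] 0x08->0x1a len=8 : e2 3a 2c bd 4e 02 aa 6c
[1] 0x00->0x1a len=7 : c4 53 84 19 b9 0d 90
[2] 0x0d->0x1f len=3 : 02 aa 6c
[3] 0x1f->0x09 len=3 : 02 aa 6c
query mem[0x20]=0xaa, mem[0x1d]=0x19, mem[0x05]=0x0d, mem[0x1f]=0x02, mem[0x09]=0x02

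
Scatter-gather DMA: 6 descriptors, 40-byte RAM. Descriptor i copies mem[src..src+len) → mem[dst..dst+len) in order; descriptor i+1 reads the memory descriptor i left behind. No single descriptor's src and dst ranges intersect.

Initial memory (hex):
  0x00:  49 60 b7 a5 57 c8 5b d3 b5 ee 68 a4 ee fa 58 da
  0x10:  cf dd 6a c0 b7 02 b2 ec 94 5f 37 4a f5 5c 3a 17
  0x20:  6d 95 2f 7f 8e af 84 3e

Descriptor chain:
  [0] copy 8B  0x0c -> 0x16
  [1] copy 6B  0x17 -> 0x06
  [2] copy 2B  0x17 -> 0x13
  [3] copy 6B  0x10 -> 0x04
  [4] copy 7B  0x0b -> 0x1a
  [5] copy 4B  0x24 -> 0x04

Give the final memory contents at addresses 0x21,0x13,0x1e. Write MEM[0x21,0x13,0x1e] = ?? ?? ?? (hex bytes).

MEM[0x21,0x13,0x1e] = 95 fa da

  after D0: wrote 8B at 0x16 = eefa58dacfdd6ac0
  after D1: wrote 6B at 0x06 = fa58dacfdd6a
  after D2: wrote 2B at 0x13 = fa58
  after D3: wrote 6B at 0x04 = cfdd6afa5802
  after D4: wrote 7B at 0x1a = 6aeefa58dacfdd
  after D5: wrote 4B at 0x04 = 8eaf843e
query mem[0x21]=0x95, mem[0x13]=0xfa, mem[0x1e]=0xda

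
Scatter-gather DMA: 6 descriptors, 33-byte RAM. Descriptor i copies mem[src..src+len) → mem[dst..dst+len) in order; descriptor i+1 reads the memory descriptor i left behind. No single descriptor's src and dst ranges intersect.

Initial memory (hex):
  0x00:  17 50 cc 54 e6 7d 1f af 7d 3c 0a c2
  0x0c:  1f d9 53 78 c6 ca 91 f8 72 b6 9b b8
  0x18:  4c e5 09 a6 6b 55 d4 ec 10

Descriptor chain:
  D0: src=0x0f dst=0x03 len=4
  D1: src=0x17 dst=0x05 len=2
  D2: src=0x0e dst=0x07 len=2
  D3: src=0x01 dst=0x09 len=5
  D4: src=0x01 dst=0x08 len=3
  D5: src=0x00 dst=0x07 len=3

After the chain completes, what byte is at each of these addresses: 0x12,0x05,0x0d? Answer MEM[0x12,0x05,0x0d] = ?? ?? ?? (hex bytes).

MEM[0x12,0x05,0x0d] = 91 b8 b8

#0 dst[0x03+4] := {0x78,0xc6,0xca,0x91}
#1 dst[0x05+2] := {0xb8,0x4c}
#2 dst[0x07+2] := {0x53,0x78}
#3 dst[0x09+5] := {0x50,0xcc,0x78,0xc6,0xb8}
#4 dst[0x08+3] := {0x50,0xcc,0x78}
#5 dst[0x07+3] := {0x17,0x50,0xcc}
query mem[0x12]=0x91, mem[0x05]=0xb8, mem[0x0d]=0xb8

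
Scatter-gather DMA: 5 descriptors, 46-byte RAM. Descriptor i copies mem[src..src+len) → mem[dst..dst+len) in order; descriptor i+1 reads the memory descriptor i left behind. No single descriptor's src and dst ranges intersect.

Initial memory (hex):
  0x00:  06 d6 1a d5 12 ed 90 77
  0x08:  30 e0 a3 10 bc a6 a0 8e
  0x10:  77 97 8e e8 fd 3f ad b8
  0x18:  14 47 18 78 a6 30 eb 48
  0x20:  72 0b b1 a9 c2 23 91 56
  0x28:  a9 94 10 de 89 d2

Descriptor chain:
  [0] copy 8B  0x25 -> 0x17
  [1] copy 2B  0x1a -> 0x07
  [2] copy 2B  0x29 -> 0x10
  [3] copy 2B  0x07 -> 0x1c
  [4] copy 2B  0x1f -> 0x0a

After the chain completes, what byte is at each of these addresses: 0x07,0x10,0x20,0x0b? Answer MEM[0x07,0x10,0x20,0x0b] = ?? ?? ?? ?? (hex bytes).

MEM[0x07,0x10,0x20,0x0b] = a9 94 72 72

#0 dst[0x17+8] := {0x23,0x91,0x56,0xa9,0x94,0x10,0xde,0x89}
#1 dst[0x07+2] := {0xa9,0x94}
#2 dst[0x10+2] := {0x94,0x10}
#3 dst[0x1c+2] := {0xa9,0x94}
#4 dst[0x0a+2] := {0x48,0x72}
query mem[0x07]=0xa9, mem[0x10]=0x94, mem[0x20]=0x72, mem[0x0b]=0x72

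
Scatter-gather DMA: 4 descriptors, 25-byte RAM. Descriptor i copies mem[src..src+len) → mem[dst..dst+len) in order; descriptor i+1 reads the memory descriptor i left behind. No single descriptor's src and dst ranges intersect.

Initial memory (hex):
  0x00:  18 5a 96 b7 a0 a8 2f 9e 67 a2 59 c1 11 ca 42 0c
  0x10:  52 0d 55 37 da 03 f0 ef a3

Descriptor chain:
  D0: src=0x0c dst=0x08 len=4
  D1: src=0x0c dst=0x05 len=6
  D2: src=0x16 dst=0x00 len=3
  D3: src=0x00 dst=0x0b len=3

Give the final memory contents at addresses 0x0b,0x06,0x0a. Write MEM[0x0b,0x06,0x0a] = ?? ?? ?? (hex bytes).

MEM[0x0b,0x06,0x0a] = f0 ca 0d

D0: mem[0x08..0x0b] <- [11 ca 42 0c]
D1: mem[0x05..0x0a] <- [11 ca 42 0c 52 0d]
D2: mem[0x00..0x02] <- [f0 ef a3]
D3: mem[0x0b..0x0d] <- [f0 ef a3]
query mem[0x0b]=0xf0, mem[0x06]=0xca, mem[0x0a]=0x0d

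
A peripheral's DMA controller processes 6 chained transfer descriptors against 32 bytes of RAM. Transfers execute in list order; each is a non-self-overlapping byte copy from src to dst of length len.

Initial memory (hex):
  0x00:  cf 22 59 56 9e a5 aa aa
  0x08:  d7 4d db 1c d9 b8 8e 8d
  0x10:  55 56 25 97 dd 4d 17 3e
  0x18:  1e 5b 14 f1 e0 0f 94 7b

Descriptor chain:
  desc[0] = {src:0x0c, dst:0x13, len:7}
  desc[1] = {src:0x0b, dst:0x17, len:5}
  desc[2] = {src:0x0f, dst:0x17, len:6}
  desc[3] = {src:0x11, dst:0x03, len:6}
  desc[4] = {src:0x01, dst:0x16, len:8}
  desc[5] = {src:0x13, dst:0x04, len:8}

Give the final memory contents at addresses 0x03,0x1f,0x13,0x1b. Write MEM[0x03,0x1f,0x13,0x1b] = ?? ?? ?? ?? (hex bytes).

#0 dst[0x13+7] := {0xd9,0xb8,0x8e,0x8d,0x55,0x56,0x25}
#1 dst[0x17+5] := {0x1c,0xd9,0xb8,0x8e,0x8d}
#2 dst[0x17+6] := {0x8d,0x55,0x56,0x25,0xd9,0xb8}
#3 dst[0x03+6] := {0x56,0x25,0xd9,0xb8,0x8e,0x8d}
#4 dst[0x16+8] := {0x22,0x59,0x56,0x25,0xd9,0xb8,0x8e,0x8d}
#5 dst[0x04+8] := {0xd9,0xb8,0x8e,0x22,0x59,0x56,0x25,0xd9}
query mem[0x03]=0x56, mem[0x1f]=0x7b, mem[0x13]=0xd9, mem[0x1b]=0xb8

MEM[0x03,0x1f,0x13,0x1b] = 56 7b d9 b8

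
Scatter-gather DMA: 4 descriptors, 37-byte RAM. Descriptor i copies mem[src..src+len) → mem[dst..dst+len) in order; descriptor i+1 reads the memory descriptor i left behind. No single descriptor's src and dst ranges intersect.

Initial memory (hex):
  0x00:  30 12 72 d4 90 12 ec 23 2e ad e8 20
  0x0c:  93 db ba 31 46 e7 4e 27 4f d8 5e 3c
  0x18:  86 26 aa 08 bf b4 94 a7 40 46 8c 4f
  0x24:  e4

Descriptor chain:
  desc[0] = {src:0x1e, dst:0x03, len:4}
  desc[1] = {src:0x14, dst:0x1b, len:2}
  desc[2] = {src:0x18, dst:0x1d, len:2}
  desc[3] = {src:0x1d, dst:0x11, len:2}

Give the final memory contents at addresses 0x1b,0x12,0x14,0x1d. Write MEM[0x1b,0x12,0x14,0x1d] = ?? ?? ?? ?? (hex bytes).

#0 dst[0x03+4] := {0x94,0xa7,0x40,0x46}
#1 dst[0x1b+2] := {0x4f,0xd8}
#2 dst[0x1d+2] := {0x86,0x26}
#3 dst[0x11+2] := {0x86,0x26}
query mem[0x1b]=0x4f, mem[0x12]=0x26, mem[0x14]=0x4f, mem[0x1d]=0x86

MEM[0x1b,0x12,0x14,0x1d] = 4f 26 4f 86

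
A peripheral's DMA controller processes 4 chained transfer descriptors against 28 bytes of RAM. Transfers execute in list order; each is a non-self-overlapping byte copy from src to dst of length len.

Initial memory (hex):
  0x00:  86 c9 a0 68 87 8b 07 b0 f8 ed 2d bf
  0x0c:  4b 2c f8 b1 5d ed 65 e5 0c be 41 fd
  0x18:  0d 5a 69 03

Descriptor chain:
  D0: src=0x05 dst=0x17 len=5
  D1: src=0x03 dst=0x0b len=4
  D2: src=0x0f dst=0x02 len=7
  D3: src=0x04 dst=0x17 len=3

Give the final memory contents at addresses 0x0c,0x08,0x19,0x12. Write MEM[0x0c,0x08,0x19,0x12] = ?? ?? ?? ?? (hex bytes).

  after D0: wrote 5B at 0x17 = 8b07b0f8ed
  after D1: wrote 4B at 0x0b = 68878b07
  after D2: wrote 7B at 0x02 = b15ded65e50cbe
  after D3: wrote 3B at 0x17 = ed65e5
query mem[0x0c]=0x87, mem[0x08]=0xbe, mem[0x19]=0xe5, mem[0x12]=0x65

MEM[0x0c,0x08,0x19,0x12] = 87 be e5 65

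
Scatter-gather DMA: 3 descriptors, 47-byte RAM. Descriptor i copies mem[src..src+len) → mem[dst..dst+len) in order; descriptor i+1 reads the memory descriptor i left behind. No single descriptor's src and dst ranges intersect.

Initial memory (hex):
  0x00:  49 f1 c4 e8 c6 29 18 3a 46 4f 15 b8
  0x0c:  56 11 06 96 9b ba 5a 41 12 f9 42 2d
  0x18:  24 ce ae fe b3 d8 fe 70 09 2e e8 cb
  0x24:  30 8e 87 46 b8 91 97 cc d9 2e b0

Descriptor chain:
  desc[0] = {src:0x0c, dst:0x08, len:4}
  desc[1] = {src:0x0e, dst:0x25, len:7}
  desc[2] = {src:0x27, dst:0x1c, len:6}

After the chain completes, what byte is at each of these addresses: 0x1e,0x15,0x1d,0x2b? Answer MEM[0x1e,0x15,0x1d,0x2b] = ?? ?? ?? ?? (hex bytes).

MEM[0x1e,0x15,0x1d,0x2b] = 5a f9 ba 12

[0] 0x0c->0x08 len=4 : 56 11 06 96
[1] 0x0e->0x25 len=7 : 06 96 9b ba 5a 41 12
[2] 0x27->0x1c len=6 : 9b ba 5a 41 12 d9
query mem[0x1e]=0x5a, mem[0x15]=0xf9, mem[0x1d]=0xba, mem[0x2b]=0x12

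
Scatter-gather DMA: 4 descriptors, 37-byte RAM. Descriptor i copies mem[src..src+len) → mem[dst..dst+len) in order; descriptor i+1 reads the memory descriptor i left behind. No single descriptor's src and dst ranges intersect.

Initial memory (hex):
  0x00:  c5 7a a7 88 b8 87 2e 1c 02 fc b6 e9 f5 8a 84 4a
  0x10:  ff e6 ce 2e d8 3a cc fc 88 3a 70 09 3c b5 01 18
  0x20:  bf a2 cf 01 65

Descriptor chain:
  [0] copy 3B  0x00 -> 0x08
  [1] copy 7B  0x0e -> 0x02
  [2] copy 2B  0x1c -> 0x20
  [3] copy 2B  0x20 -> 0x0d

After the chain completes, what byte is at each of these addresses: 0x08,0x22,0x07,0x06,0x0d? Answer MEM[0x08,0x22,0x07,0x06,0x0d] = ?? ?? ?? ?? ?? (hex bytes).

MEM[0x08,0x22,0x07,0x06,0x0d] = d8 cf 2e ce 3c

#0 dst[0x08+3] := {0xc5,0x7a,0xa7}
#1 dst[0x02+7] := {0x84,0x4a,0xff,0xe6,0xce,0x2e,0xd8}
#2 dst[0x20+2] := {0x3c,0xb5}
#3 dst[0x0d+2] := {0x3c,0xb5}
query mem[0x08]=0xd8, mem[0x22]=0xcf, mem[0x07]=0x2e, mem[0x06]=0xce, mem[0x0d]=0x3c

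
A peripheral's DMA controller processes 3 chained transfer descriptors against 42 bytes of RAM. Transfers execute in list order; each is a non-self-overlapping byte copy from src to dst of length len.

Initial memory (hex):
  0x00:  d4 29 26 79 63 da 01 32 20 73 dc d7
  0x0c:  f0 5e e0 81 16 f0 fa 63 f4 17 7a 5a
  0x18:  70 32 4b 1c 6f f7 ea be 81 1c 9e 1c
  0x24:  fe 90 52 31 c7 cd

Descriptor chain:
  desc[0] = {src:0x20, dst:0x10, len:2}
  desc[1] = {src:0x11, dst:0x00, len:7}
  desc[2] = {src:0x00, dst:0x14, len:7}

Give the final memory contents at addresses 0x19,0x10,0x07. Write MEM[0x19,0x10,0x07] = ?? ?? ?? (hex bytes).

[0] 0x20->0x10 len=2 : 81 1c
[1] 0x11->0x00 len=7 : 1c fa 63 f4 17 7a 5a
[2] 0x00->0x14 len=7 : 1c fa 63 f4 17 7a 5a
query mem[0x19]=0x7a, mem[0x10]=0x81, mem[0x07]=0x32

MEM[0x19,0x10,0x07] = 7a 81 32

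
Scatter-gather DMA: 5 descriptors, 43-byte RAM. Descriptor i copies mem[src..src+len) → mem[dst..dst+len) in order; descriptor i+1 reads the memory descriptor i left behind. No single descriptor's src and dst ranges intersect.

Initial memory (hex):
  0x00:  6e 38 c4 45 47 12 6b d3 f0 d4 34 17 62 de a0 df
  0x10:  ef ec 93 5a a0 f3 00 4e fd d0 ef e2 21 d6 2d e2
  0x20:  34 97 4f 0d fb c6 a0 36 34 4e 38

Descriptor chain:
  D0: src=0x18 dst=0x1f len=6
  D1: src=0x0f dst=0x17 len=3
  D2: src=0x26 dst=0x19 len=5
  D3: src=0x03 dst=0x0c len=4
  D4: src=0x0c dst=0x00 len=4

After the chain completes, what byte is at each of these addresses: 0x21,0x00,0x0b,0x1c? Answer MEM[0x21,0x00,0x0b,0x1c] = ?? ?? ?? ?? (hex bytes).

MEM[0x21,0x00,0x0b,0x1c] = ef 45 17 4e

#0 dst[0x1f+6] := {0xfd,0xd0,0xef,0xe2,0x21,0xd6}
#1 dst[0x17+3] := {0xdf,0xef,0xec}
#2 dst[0x19+5] := {0xa0,0x36,0x34,0x4e,0x38}
#3 dst[0x0c+4] := {0x45,0x47,0x12,0x6b}
#4 dst[0x00+4] := {0x45,0x47,0x12,0x6b}
query mem[0x21]=0xef, mem[0x00]=0x45, mem[0x0b]=0x17, mem[0x1c]=0x4e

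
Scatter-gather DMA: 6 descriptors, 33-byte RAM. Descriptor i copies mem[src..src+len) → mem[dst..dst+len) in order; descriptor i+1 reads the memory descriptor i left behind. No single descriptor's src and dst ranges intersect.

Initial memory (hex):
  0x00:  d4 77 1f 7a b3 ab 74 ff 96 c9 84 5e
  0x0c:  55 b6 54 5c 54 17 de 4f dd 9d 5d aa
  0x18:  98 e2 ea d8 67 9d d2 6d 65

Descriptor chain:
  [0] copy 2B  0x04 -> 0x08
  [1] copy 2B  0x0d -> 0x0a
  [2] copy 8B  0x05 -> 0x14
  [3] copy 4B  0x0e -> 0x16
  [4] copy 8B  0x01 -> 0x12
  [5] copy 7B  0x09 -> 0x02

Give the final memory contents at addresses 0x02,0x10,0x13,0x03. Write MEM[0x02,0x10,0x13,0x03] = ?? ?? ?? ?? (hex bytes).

MEM[0x02,0x10,0x13,0x03] = ab 54 1f b6

  after D0: wrote 2B at 0x08 = b3ab
  after D1: wrote 2B at 0x0a = b654
  after D2: wrote 8B at 0x14 = ab74ffb3abb65455
  after D3: wrote 4B at 0x16 = 545c5417
  after D4: wrote 8B at 0x12 = 771f7ab3ab74ffb3
  after D5: wrote 7B at 0x02 = abb65455b6545c
query mem[0x02]=0xab, mem[0x10]=0x54, mem[0x13]=0x1f, mem[0x03]=0xb6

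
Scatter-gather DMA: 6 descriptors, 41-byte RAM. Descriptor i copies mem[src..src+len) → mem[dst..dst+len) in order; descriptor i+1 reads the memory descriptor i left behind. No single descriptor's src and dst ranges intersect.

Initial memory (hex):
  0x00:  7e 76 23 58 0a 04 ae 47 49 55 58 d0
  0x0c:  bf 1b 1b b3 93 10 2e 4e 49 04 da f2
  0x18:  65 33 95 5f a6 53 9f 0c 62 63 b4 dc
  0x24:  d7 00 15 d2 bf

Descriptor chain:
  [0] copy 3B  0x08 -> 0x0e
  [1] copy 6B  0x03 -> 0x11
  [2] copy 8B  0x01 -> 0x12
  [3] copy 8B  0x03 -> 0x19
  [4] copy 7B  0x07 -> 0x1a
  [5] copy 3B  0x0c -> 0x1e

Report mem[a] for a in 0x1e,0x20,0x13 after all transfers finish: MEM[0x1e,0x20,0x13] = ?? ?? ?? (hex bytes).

MEM[0x1e,0x20,0x13] = bf 49 23

  after D0: wrote 3B at 0x0e = 495558
  after D1: wrote 6B at 0x11 = 580a04ae4749
  after D2: wrote 8B at 0x12 = 7623580a04ae4749
  after D3: wrote 8B at 0x19 = 580a04ae47495558
  after D4: wrote 7B at 0x1a = 47495558d0bf1b
  after D5: wrote 3B at 0x1e = bf1b49
query mem[0x1e]=0xbf, mem[0x20]=0x49, mem[0x13]=0x23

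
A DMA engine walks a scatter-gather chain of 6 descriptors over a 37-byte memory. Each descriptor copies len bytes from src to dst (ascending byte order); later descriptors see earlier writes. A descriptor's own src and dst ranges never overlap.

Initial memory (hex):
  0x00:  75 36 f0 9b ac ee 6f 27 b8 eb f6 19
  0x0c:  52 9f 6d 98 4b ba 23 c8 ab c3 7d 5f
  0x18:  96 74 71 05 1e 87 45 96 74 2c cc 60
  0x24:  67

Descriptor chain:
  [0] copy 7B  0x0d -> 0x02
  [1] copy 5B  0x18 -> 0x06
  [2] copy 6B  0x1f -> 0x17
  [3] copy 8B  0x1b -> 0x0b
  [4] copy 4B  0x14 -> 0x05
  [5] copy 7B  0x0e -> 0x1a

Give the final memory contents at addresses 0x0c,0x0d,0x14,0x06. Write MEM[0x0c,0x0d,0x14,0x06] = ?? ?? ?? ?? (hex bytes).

MEM[0x0c,0x0d,0x14,0x06] = 67 87 ab c3

[0] 0x0d->0x02 len=7 : 9f 6d 98 4b ba 23 c8
[1] 0x18->0x06 len=5 : 96 74 71 05 1e
[2] 0x1f->0x17 len=6 : 96 74 2c cc 60 67
[3] 0x1b->0x0b len=8 : 60 67 87 45 96 74 2c cc
[4] 0x14->0x05 len=4 : ab c3 7d 96
[5] 0x0e->0x1a len=7 : 45 96 74 2c cc c8 ab
query mem[0x0c]=0x67, mem[0x0d]=0x87, mem[0x14]=0xab, mem[0x06]=0xc3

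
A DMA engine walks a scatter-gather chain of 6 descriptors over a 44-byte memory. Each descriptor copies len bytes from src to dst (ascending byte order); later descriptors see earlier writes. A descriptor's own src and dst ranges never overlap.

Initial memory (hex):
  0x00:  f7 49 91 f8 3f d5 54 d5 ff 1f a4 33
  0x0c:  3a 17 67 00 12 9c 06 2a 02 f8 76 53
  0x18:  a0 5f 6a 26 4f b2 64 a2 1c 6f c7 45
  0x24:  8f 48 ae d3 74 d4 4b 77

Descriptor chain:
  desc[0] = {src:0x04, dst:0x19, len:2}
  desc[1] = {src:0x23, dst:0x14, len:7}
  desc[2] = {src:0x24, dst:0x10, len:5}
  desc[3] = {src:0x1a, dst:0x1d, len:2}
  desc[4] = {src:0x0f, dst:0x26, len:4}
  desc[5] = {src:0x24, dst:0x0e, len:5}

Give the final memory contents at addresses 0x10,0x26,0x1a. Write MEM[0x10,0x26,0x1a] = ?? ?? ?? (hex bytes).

#0 dst[0x19+2] := {0x3f,0xd5}
#1 dst[0x14+7] := {0x45,0x8f,0x48,0xae,0xd3,0x74,0xd4}
#2 dst[0x10+5] := {0x8f,0x48,0xae,0xd3,0x74}
#3 dst[0x1d+2] := {0xd4,0x26}
#4 dst[0x26+4] := {0x00,0x8f,0x48,0xae}
#5 dst[0x0e+5] := {0x8f,0x48,0x00,0x8f,0x48}
query mem[0x10]=0x00, mem[0x26]=0x00, mem[0x1a]=0xd4

MEM[0x10,0x26,0x1a] = 00 00 d4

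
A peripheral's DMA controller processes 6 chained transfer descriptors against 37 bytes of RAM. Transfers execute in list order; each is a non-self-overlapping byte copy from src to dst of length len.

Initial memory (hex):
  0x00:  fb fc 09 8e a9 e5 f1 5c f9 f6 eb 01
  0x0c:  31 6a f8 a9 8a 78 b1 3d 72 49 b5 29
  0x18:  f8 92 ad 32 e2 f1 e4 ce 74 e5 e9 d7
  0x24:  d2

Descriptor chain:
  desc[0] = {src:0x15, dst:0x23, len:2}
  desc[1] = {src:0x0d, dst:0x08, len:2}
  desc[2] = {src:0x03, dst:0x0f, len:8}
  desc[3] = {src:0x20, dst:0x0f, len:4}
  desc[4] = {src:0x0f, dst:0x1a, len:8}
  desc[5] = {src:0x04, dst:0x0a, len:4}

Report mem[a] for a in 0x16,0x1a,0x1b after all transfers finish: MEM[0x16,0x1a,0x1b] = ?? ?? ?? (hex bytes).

D0: mem[0x23..0x24] <- [49 b5]
D1: mem[0x08..0x09] <- [6a f8]
D2: mem[0x0f..0x16] <- [8e a9 e5 f1 5c 6a f8 eb]
D3: mem[0x0f..0x12] <- [74 e5 e9 49]
D4: mem[0x1a..0x21] <- [74 e5 e9 49 5c 6a f8 eb]
D5: mem[0x0a..0x0d] <- [a9 e5 f1 5c]
query mem[0x16]=0xeb, mem[0x1a]=0x74, mem[0x1b]=0xe5

MEM[0x16,0x1a,0x1b] = eb 74 e5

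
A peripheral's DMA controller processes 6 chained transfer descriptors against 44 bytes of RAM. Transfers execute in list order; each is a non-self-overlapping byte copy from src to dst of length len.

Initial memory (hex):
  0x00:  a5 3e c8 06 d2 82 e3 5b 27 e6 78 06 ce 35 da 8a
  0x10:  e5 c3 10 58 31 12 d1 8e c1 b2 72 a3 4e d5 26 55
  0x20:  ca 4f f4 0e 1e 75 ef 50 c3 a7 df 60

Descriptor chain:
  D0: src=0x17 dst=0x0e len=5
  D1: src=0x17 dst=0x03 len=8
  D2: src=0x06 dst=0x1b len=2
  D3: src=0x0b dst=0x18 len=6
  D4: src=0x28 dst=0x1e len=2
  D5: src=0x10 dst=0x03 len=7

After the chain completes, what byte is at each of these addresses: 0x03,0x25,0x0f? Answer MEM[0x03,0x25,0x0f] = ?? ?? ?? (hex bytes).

MEM[0x03,0x25,0x0f] = b2 75 c1

[0] 0x17->0x0e len=5 : 8e c1 b2 72 a3
[1] 0x17->0x03 len=8 : 8e c1 b2 72 a3 4e d5 26
[2] 0x06->0x1b len=2 : 72 a3
[3] 0x0b->0x18 len=6 : 06 ce 35 8e c1 b2
[4] 0x28->0x1e len=2 : c3 a7
[5] 0x10->0x03 len=7 : b2 72 a3 58 31 12 d1
query mem[0x03]=0xb2, mem[0x25]=0x75, mem[0x0f]=0xc1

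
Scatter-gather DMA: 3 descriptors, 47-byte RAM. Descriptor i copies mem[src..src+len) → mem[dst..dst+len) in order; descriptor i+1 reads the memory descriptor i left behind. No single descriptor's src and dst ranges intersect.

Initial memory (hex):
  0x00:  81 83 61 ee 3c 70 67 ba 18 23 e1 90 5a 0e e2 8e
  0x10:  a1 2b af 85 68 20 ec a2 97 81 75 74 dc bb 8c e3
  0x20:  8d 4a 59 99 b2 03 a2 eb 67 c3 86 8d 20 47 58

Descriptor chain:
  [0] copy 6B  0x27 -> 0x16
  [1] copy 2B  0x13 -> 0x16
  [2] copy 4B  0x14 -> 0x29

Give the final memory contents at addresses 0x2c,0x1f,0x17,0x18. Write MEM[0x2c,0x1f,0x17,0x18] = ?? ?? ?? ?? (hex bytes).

MEM[0x2c,0x1f,0x17,0x18] = 68 e3 68 c3

#0 dst[0x16+6] := {0xeb,0x67,0xc3,0x86,0x8d,0x20}
#1 dst[0x16+2] := {0x85,0x68}
#2 dst[0x29+4] := {0x68,0x20,0x85,0x68}
query mem[0x2c]=0x68, mem[0x1f]=0xe3, mem[0x17]=0x68, mem[0x18]=0xc3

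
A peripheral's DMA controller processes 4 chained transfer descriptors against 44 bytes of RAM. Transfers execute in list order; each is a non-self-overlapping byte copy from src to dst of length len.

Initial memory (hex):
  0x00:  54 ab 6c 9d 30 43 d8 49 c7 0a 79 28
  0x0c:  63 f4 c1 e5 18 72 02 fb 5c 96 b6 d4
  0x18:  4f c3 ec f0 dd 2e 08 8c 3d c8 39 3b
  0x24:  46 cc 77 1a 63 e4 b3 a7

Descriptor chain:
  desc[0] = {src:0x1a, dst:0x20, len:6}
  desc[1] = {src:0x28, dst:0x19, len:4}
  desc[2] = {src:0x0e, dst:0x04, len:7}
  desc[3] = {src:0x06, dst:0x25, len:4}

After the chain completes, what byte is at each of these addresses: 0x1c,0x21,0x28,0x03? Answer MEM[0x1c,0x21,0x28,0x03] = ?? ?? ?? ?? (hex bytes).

[0] 0x1a->0x20 len=6 : ec f0 dd 2e 08 8c
[1] 0x28->0x19 len=4 : 63 e4 b3 a7
[2] 0x0e->0x04 len=7 : c1 e5 18 72 02 fb 5c
[3] 0x06->0x25 len=4 : 18 72 02 fb
query mem[0x1c]=0xa7, mem[0x21]=0xf0, mem[0x28]=0xfb, mem[0x03]=0x9d

MEM[0x1c,0x21,0x28,0x03] = a7 f0 fb 9d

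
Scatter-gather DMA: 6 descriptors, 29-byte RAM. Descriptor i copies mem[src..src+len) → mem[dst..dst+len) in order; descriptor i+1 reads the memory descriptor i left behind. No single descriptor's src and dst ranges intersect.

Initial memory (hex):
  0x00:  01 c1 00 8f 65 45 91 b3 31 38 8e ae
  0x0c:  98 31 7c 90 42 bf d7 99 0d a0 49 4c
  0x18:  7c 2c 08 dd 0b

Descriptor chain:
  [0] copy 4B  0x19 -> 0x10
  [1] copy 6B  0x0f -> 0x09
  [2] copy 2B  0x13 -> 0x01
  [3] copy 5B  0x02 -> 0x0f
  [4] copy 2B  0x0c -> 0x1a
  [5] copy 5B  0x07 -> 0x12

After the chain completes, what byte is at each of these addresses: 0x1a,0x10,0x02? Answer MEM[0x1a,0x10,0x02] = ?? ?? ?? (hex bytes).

MEM[0x1a,0x10,0x02] = dd 8f 0d

[0] 0x19->0x10 len=4 : 2c 08 dd 0b
[1] 0x0f->0x09 len=6 : 90 2c 08 dd 0b 0d
[2] 0x13->0x01 len=2 : 0b 0d
[3] 0x02->0x0f len=5 : 0d 8f 65 45 91
[4] 0x0c->0x1a len=2 : dd 0b
[5] 0x07->0x12 len=5 : b3 31 90 2c 08
query mem[0x1a]=0xdd, mem[0x10]=0x8f, mem[0x02]=0x0d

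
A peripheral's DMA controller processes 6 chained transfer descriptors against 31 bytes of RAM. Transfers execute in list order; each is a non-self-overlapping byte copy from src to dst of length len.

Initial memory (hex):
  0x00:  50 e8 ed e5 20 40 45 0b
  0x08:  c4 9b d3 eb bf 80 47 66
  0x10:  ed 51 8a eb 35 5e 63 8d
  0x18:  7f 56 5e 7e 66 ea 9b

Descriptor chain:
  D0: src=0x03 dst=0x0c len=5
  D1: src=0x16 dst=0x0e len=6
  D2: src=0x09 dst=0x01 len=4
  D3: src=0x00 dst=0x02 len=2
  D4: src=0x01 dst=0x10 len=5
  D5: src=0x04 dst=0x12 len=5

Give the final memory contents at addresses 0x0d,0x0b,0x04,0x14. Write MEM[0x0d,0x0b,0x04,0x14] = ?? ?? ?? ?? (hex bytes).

MEM[0x0d,0x0b,0x04,0x14] = 20 eb e5 45

  after D0: wrote 5B at 0x0c = e52040450b
  after D1: wrote 6B at 0x0e = 638d7f565e7e
  after D2: wrote 4B at 0x01 = 9bd3ebe5
  after D3: wrote 2B at 0x02 = 509b
  after D4: wrote 5B at 0x10 = 9b509be540
  after D5: wrote 5B at 0x12 = e540450bc4
query mem[0x0d]=0x20, mem[0x0b]=0xeb, mem[0x04]=0xe5, mem[0x14]=0x45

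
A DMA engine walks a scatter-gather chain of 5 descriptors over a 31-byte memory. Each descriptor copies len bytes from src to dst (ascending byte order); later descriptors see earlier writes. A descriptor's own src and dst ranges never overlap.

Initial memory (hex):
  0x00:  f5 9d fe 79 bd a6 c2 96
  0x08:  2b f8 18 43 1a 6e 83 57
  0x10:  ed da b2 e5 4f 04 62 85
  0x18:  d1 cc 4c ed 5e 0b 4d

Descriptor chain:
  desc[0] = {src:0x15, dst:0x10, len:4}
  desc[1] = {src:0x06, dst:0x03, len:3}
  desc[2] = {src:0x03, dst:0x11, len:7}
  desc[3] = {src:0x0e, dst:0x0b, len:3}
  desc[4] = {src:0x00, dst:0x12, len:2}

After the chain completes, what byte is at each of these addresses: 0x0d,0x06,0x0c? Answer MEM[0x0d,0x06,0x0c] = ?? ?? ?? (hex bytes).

D0: mem[0x10..0x13] <- [04 62 85 d1]
D1: mem[0x03..0x05] <- [c2 96 2b]
D2: mem[0x11..0x17] <- [c2 96 2b c2 96 2b f8]
D3: mem[0x0b..0x0d] <- [83 57 04]
D4: mem[0x12..0x13] <- [f5 9d]
query mem[0x0d]=0x04, mem[0x06]=0xc2, mem[0x0c]=0x57

MEM[0x0d,0x06,0x0c] = 04 c2 57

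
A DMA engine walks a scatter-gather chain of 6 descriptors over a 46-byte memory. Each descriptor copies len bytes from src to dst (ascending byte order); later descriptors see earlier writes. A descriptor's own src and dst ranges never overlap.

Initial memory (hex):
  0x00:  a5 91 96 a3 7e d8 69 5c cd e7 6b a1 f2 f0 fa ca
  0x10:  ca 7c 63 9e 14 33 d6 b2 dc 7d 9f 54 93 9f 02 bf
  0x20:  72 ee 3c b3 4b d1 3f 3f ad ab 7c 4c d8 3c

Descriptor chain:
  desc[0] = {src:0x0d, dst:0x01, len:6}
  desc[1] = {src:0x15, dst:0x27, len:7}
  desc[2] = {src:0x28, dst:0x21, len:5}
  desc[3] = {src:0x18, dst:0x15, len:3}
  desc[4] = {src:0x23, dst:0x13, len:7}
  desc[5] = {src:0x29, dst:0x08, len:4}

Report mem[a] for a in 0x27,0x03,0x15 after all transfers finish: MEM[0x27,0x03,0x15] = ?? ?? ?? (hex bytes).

MEM[0x27,0x03,0x15] = 33 ca 9f

[0] 0x0d->0x01 len=6 : f0 fa ca ca 7c 63
[1] 0x15->0x27 len=7 : 33 d6 b2 dc 7d 9f 54
[2] 0x28->0x21 len=5 : d6 b2 dc 7d 9f
[3] 0x18->0x15 len=3 : dc 7d 9f
[4] 0x23->0x13 len=7 : dc 7d 9f 3f 33 d6 b2
[5] 0x29->0x08 len=4 : b2 dc 7d 9f
query mem[0x27]=0x33, mem[0x03]=0xca, mem[0x15]=0x9f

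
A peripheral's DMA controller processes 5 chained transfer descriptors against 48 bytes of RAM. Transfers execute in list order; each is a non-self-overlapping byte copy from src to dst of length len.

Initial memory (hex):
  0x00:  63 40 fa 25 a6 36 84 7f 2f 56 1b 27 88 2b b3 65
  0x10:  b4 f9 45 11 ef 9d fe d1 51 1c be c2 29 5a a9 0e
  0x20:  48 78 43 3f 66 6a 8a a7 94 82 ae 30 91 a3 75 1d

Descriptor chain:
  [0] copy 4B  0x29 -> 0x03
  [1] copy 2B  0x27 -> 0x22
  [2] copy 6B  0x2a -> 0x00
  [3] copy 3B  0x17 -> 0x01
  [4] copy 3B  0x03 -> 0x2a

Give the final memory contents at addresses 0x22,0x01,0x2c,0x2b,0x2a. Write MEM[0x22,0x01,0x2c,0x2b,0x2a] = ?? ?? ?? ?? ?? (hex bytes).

MEM[0x22,0x01,0x2c,0x2b,0x2a] = a7 d1 1d 75 1c

#0 dst[0x03+4] := {0x82,0xae,0x30,0x91}
#1 dst[0x22+2] := {0xa7,0x94}
#2 dst[0x00+6] := {0xae,0x30,0x91,0xa3,0x75,0x1d}
#3 dst[0x01+3] := {0xd1,0x51,0x1c}
#4 dst[0x2a+3] := {0x1c,0x75,0x1d}
query mem[0x22]=0xa7, mem[0x01]=0xd1, mem[0x2c]=0x1d, mem[0x2b]=0x75, mem[0x2a]=0x1c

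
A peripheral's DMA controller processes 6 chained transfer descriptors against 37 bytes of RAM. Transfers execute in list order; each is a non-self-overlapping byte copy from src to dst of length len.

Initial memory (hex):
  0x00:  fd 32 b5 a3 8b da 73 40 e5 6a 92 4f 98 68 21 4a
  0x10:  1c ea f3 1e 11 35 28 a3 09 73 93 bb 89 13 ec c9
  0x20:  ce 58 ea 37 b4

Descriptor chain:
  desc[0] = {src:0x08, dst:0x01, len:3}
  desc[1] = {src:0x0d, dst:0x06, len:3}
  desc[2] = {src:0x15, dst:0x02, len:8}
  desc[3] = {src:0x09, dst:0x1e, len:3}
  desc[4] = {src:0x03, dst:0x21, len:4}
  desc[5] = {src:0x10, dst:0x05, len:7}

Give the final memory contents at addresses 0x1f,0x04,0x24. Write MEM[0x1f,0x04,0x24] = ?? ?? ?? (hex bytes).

  after D0: wrote 3B at 0x01 = e56a92
  after D1: wrote 3B at 0x06 = 68214a
  after D2: wrote 8B at 0x02 = 3528a3097393bb89
  after D3: wrote 3B at 0x1e = 89924f
  after D4: wrote 4B at 0x21 = 28a30973
  after D5: wrote 7B at 0x05 = 1ceaf31e113528
query mem[0x1f]=0x92, mem[0x04]=0xa3, mem[0x24]=0x73

MEM[0x1f,0x04,0x24] = 92 a3 73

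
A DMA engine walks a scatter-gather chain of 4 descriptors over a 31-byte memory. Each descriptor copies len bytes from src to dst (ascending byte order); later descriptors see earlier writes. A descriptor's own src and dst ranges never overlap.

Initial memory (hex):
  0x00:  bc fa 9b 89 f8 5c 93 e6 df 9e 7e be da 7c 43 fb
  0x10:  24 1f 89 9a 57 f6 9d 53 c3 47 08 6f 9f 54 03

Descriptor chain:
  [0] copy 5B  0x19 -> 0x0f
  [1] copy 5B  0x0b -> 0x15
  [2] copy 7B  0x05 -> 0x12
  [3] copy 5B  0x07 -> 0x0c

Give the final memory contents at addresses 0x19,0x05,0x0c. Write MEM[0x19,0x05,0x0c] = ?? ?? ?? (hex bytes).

MEM[0x19,0x05,0x0c] = 47 5c e6

  after D0: wrote 5B at 0x0f = 47086f9f54
  after D1: wrote 5B at 0x15 = beda7c4347
  after D2: wrote 7B at 0x12 = 5c93e6df9e7ebe
  after D3: wrote 5B at 0x0c = e6df9e7ebe
query mem[0x19]=0x47, mem[0x05]=0x5c, mem[0x0c]=0xe6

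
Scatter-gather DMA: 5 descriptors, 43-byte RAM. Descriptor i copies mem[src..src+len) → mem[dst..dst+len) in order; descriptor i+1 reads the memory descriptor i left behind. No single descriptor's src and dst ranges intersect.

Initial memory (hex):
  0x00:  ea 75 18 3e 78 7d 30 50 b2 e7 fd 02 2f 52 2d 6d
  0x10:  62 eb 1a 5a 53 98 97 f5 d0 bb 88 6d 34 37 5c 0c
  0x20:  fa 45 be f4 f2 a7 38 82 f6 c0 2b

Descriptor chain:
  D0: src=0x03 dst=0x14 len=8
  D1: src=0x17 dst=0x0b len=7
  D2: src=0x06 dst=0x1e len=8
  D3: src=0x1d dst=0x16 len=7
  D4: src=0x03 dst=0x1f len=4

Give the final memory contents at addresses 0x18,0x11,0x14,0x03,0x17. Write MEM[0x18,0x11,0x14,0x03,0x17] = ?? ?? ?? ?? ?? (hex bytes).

[0] 0x03->0x14 len=8 : 3e 78 7d 30 50 b2 e7 fd
[1] 0x17->0x0b len=7 : 30 50 b2 e7 fd 34 37
[2] 0x06->0x1e len=8 : 30 50 b2 e7 fd 30 50 b2
[3] 0x1d->0x16 len=7 : 37 30 50 b2 e7 fd 30
[4] 0x03->0x1f len=4 : 3e 78 7d 30
query mem[0x18]=0x50, mem[0x11]=0x37, mem[0x14]=0x3e, mem[0x03]=0x3e, mem[0x17]=0x30

MEM[0x18,0x11,0x14,0x03,0x17] = 50 37 3e 3e 30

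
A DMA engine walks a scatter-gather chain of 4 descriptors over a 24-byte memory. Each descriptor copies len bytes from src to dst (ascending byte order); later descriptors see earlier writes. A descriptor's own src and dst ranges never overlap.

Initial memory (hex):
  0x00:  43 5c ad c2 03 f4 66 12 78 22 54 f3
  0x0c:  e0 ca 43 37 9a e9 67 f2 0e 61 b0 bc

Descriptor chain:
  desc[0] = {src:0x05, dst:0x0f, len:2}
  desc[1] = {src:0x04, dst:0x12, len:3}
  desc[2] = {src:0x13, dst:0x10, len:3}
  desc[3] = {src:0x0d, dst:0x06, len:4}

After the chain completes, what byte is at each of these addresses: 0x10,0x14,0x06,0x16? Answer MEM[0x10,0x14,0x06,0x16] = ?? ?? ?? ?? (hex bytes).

[0] 0x05->0x0f len=2 : f4 66
[1] 0x04->0x12 len=3 : 03 f4 66
[2] 0x13->0x10 len=3 : f4 66 61
[3] 0x0d->0x06 len=4 : ca 43 f4 f4
query mem[0x10]=0xf4, mem[0x14]=0x66, mem[0x06]=0xca, mem[0x16]=0xb0

MEM[0x10,0x14,0x06,0x16] = f4 66 ca b0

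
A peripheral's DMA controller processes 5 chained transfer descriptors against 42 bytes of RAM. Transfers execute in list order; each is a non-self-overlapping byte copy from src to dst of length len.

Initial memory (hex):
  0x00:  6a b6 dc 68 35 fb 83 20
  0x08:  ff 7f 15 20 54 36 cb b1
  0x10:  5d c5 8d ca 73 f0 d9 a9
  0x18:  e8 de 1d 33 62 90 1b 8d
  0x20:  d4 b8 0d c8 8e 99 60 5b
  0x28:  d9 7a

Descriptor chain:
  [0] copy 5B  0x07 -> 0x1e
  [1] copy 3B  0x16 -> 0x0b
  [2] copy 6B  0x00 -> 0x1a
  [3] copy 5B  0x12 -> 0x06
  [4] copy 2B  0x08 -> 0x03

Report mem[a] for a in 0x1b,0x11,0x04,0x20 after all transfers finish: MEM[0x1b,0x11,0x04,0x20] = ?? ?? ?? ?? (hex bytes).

MEM[0x1b,0x11,0x04,0x20] = b6 c5 f0 7f

  after D0: wrote 5B at 0x1e = 20ff7f1520
  after D1: wrote 3B at 0x0b = d9a9e8
  after D2: wrote 6B at 0x1a = 6ab6dc6835fb
  after D3: wrote 5B at 0x06 = 8dca73f0d9
  after D4: wrote 2B at 0x03 = 73f0
query mem[0x1b]=0xb6, mem[0x11]=0xc5, mem[0x04]=0xf0, mem[0x20]=0x7f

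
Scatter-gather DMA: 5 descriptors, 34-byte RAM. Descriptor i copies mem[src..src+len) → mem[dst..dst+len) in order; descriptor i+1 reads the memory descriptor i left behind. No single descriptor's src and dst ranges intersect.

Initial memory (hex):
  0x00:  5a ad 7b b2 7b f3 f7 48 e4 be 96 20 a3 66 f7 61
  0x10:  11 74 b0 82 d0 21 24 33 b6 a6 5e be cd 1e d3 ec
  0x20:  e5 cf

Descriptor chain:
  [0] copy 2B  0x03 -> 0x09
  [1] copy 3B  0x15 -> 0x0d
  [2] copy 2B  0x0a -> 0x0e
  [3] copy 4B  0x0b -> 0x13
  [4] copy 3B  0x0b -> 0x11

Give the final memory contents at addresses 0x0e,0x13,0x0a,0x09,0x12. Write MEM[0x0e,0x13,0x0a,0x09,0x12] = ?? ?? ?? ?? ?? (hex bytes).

D0: mem[0x09..0x0a] <- [b2 7b]
D1: mem[0x0d..0x0f] <- [21 24 33]
D2: mem[0x0e..0x0f] <- [7b 20]
D3: mem[0x13..0x16] <- [20 a3 21 7b]
D4: mem[0x11..0x13] <- [20 a3 21]
query mem[0x0e]=0x7b, mem[0x13]=0x21, mem[0x0a]=0x7b, mem[0x09]=0xb2, mem[0x12]=0xa3

MEM[0x0e,0x13,0x0a,0x09,0x12] = 7b 21 7b b2 a3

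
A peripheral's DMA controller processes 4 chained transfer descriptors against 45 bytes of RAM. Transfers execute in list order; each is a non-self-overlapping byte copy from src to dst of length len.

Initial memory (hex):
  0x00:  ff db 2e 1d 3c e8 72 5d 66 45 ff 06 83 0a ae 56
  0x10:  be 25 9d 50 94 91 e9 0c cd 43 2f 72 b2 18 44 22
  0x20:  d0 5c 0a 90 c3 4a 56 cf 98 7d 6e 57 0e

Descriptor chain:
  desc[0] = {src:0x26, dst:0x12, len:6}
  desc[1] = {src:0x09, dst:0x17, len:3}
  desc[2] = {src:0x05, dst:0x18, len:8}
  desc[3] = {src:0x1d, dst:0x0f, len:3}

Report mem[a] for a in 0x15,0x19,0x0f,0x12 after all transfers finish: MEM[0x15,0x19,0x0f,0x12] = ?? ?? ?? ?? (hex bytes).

  after D0: wrote 6B at 0x12 = 56cf987d6e57
  after D1: wrote 3B at 0x17 = 45ff06
  after D2: wrote 8B at 0x18 = e8725d6645ff0683
  after D3: wrote 3B at 0x0f = ff0683
query mem[0x15]=0x7d, mem[0x19]=0x72, mem[0x0f]=0xff, mem[0x12]=0x56

MEM[0x15,0x19,0x0f,0x12] = 7d 72 ff 56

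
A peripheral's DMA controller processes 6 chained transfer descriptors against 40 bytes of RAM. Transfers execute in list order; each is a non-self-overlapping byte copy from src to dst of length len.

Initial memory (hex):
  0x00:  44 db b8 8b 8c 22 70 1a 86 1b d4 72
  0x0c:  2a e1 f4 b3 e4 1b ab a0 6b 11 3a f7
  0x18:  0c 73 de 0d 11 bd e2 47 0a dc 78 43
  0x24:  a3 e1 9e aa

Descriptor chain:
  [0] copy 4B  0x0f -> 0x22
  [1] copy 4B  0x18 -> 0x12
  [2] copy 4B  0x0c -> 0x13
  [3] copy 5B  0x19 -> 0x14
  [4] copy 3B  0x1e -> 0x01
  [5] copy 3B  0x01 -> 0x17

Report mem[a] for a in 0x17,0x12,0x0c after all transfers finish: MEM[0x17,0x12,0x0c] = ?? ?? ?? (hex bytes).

#0 dst[0x22+4] := {0xb3,0xe4,0x1b,0xab}
#1 dst[0x12+4] := {0x0c,0x73,0xde,0x0d}
#2 dst[0x13+4] := {0x2a,0xe1,0xf4,0xb3}
#3 dst[0x14+5] := {0x73,0xde,0x0d,0x11,0xbd}
#4 dst[0x01+3] := {0xe2,0x47,0x0a}
#5 dst[0x17+3] := {0xe2,0x47,0x0a}
query mem[0x17]=0xe2, mem[0x12]=0x0c, mem[0x0c]=0x2a

MEM[0x17,0x12,0x0c] = e2 0c 2a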